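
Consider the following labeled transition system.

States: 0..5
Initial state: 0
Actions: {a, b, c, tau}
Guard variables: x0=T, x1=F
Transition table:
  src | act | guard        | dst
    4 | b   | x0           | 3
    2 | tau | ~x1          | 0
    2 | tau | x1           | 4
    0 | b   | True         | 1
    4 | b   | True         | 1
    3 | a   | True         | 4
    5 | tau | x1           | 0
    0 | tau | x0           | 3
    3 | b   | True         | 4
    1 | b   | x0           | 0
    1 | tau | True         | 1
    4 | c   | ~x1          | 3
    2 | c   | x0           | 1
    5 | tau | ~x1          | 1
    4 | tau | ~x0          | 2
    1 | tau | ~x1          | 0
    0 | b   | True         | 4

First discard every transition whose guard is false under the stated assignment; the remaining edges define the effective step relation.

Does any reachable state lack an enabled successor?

Reachable = {0,1,3,4}
  0: b→1  b→4  tau→3  [3 out]
  1: b→0  tau→0  tau→1  [3 out]
  3: a→4  b→4  [2 out]
  4: b→1  b→3  c→3  [3 out]

Answer: DEADLOCK-FREE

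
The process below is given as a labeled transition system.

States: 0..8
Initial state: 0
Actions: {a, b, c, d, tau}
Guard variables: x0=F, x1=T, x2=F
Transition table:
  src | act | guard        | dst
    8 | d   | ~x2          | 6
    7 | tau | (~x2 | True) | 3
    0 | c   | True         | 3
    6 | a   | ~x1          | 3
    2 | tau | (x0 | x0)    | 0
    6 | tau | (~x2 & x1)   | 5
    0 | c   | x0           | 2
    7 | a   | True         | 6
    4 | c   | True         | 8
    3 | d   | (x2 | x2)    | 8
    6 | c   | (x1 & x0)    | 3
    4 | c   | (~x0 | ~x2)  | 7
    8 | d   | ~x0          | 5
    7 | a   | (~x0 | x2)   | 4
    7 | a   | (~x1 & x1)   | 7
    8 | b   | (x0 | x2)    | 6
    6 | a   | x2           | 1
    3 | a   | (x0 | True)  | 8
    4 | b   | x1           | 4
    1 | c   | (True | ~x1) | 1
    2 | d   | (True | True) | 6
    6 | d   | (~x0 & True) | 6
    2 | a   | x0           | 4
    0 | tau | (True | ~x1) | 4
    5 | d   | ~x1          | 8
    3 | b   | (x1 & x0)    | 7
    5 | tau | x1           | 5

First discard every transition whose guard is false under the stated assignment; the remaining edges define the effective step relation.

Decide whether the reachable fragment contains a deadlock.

Answer: DEADLOCK-FREE

Working:
Reachable = {0,3,4,5,6,7,8}
  0: c→3  tau→4  [2 out]
  3: a→8  [1 out]
  4: b→4  c→7  c→8  [3 out]
  5: tau→5  [1 out]
  6: d→6  tau→5  [2 out]
  7: a→4  a→6  tau→3  [3 out]
  8: d→5  d→6  [2 out]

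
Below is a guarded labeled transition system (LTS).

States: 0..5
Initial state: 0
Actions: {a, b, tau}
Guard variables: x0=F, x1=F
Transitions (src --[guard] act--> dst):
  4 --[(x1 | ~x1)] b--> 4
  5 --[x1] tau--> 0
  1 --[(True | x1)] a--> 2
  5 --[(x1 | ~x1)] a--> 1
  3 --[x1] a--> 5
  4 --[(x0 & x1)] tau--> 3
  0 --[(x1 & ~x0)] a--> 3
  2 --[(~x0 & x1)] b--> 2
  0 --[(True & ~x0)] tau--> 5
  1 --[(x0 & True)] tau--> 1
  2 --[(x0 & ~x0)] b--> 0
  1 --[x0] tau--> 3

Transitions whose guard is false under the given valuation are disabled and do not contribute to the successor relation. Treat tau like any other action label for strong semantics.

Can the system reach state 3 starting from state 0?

4 transition(s) survive guard evaluation.
Layer 0: {0}
Layer 1: {5}  cumulative {0,5}
Layer 2: {1}  cumulative {0,1,5}
Layer 3: {2}  cumulative {0,1,2,5}
Reach set: {0,1,2,5}

Answer: UNREACHABLE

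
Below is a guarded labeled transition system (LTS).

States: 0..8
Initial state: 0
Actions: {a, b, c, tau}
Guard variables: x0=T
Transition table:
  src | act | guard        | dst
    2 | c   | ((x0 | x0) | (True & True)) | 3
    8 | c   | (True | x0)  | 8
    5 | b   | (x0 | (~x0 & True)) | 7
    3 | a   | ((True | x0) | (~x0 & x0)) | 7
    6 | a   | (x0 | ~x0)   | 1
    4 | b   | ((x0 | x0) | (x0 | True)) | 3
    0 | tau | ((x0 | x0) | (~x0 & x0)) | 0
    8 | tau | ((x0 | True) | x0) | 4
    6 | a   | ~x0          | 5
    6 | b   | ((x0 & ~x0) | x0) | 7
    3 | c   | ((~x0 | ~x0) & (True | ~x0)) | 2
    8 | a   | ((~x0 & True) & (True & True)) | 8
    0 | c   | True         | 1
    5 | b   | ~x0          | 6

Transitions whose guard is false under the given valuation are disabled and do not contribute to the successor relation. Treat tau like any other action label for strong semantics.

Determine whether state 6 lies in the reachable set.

After dropping false guards: 10 live edges.
depth 0: {0}
depth 1: {1}  total {0,1}
Reach set: {0,1}

Answer: UNREACHABLE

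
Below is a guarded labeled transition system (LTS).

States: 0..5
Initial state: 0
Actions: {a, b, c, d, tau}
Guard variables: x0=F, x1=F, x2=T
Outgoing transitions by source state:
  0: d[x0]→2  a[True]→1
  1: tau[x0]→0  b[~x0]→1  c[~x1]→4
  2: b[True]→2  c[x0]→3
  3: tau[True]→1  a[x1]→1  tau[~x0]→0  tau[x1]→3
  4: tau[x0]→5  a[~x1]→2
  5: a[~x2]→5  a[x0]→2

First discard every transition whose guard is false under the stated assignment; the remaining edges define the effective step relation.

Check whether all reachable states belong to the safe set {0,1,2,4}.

Inv-set: {0,1,2,4}
Reach set: {0,1,2,4}
  0: ✓
  1: ✓
  2: ✓
  4: ✓

Answer: INVARIANT HOLDS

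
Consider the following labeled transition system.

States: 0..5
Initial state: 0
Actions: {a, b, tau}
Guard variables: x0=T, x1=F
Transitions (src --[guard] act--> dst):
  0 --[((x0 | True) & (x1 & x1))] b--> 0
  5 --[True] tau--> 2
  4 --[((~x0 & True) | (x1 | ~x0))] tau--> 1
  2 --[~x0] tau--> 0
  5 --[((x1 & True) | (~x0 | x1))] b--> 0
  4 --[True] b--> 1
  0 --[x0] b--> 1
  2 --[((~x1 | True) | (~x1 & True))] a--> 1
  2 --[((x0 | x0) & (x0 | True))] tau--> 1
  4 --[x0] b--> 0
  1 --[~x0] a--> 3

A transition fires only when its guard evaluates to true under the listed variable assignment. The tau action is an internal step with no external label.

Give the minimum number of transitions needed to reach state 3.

Breadth-first toward 3:
  Layer 0: {0}
  Layer 1: {1}
3 never appears.

Answer: UNREACHABLE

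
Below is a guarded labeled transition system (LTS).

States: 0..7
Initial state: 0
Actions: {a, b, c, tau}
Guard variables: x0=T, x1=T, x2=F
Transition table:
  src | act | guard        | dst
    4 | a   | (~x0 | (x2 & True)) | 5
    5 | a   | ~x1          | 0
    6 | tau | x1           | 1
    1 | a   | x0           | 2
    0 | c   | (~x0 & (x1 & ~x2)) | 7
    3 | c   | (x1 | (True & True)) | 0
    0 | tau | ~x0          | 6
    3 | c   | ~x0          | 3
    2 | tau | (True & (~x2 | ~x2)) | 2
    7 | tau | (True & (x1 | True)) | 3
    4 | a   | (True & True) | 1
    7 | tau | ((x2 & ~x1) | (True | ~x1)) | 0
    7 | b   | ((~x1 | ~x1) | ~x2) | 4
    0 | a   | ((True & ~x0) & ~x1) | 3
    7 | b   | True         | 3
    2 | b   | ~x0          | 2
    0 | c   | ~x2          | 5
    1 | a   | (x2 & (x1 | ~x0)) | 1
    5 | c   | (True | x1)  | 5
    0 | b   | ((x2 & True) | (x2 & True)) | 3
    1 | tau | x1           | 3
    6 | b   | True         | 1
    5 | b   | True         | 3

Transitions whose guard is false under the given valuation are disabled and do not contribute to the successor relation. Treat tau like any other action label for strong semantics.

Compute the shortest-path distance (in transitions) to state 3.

Layered search for 3:
  Layer 0: {0}
  Layer 1: {5}
  Layer 2: {3}
first hit 3 at d=2 via c·b

Answer: 2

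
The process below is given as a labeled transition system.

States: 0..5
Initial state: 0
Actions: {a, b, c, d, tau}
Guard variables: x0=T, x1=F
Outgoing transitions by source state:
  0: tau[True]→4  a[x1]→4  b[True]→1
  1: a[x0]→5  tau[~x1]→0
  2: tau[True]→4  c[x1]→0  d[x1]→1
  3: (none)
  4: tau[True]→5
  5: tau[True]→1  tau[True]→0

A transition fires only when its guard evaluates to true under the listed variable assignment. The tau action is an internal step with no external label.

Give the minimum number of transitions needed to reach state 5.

BFS to 5:
  L0 = {0}
  L1 = {1,4}
  L2 = {5}
depth(5)=2, e.g. b·a

Answer: 2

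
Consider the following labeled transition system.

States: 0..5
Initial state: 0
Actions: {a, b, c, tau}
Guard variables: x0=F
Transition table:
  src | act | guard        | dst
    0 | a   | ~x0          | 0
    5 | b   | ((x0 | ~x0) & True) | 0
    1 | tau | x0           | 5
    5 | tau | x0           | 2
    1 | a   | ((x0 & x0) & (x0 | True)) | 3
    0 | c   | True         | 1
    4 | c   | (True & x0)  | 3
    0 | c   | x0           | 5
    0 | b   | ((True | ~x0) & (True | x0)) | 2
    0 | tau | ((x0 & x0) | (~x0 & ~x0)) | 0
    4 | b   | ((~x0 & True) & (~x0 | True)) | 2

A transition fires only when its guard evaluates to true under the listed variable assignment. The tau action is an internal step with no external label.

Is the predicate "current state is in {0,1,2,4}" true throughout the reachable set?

Allowed set {0,1,2,4}
Reachable = {0,1,2}
  0: safe
  1: safe
  2: safe

Answer: INVARIANT HOLDS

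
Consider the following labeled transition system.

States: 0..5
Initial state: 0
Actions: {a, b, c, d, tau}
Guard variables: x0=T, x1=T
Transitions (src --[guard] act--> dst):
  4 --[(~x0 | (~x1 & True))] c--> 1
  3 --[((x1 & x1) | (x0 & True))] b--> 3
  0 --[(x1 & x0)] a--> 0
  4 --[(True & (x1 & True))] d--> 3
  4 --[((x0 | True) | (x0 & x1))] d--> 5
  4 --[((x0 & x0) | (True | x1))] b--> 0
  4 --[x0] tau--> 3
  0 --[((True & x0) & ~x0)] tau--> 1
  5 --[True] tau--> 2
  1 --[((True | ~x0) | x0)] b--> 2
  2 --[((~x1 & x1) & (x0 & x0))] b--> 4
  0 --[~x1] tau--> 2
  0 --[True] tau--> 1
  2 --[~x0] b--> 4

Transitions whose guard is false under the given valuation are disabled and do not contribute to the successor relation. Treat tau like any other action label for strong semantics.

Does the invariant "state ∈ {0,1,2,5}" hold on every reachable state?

Answer: INVARIANT HOLDS

Analysis:
Allowed set {0,1,2,5}
Reach set: {0,1,2}
  0: ✓
  1: ✓
  2: ✓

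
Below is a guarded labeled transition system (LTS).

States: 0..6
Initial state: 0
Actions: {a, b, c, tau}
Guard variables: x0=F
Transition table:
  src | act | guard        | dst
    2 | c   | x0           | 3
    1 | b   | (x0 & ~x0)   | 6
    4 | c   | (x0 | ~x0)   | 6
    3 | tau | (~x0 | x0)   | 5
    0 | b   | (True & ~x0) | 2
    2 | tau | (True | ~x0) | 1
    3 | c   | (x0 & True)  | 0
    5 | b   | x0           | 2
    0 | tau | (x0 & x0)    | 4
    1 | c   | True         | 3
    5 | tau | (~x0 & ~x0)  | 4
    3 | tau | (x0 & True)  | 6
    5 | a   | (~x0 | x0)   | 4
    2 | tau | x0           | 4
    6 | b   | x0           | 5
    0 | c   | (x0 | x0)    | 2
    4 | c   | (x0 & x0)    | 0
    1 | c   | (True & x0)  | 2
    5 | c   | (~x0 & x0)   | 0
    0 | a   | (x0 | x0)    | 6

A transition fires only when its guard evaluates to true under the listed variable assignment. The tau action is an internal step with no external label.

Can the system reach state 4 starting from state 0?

Answer: REACHABLE

Trace:
Guard filter leaves 7 enabled edge(s).
Layer 0: {0}
Layer 1: {2}  total {0,2}
Layer 2: {1}  total {0,1,2}
Layer 3: {3}  total {0,1,2,3}
Layer 4: {5}  total {0,1,2,3,5}
Layer 5: {4}  total {0,1,2,3,4,5}
Layer 6: {6}  total {0,1,2,3,4,5,6}
Reachable = {0,1,2,3,4,5,6}
witness 4: b·tau·c·tau·tau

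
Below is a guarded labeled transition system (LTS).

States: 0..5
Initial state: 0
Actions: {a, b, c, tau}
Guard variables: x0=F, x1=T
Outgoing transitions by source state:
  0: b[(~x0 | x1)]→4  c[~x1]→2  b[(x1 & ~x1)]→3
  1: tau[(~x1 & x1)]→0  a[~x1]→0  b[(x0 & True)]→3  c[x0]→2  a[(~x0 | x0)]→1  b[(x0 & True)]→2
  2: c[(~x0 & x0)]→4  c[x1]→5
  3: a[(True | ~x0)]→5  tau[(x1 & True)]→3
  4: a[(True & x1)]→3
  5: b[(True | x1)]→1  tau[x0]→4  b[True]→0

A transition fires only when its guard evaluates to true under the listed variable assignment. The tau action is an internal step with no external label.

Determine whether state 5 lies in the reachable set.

8 transition(s) survive guard evaluation.
Layer 0: {0}
Layer 1: {4}  total {0,4}
Layer 2: {3}  total {0,3,4}
Layer 3: {5}  total {0,3,4,5}
Layer 4: {1}  total {0,1,3,4,5}
Reach set: {0,1,3,4,5}
witness 5: b·a·a

Answer: REACHABLE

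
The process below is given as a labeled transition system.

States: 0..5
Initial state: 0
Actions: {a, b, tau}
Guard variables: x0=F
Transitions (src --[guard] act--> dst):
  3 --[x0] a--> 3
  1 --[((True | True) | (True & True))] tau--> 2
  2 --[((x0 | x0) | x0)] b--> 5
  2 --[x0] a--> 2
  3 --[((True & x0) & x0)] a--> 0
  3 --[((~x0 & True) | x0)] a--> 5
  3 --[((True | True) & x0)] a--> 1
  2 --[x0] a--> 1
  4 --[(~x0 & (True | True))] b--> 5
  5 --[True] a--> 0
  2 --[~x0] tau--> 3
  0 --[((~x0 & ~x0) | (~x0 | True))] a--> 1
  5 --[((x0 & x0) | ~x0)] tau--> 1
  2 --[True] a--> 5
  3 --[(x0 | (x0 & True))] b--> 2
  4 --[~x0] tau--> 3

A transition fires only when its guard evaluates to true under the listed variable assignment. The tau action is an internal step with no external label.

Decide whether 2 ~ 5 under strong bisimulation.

Answer: NOT BISIMILAR

Analysis:
Refine partition for ~:
  round 0: {{0,1,2,3,4,5}}
  round 1: {{0,3},{1},{2,5},{4}}
  round 2: {{0},{1},{2},{3},{4},{5}}
Fixed point at round 3; 6 class(es).
[2]={2}  [5]={5}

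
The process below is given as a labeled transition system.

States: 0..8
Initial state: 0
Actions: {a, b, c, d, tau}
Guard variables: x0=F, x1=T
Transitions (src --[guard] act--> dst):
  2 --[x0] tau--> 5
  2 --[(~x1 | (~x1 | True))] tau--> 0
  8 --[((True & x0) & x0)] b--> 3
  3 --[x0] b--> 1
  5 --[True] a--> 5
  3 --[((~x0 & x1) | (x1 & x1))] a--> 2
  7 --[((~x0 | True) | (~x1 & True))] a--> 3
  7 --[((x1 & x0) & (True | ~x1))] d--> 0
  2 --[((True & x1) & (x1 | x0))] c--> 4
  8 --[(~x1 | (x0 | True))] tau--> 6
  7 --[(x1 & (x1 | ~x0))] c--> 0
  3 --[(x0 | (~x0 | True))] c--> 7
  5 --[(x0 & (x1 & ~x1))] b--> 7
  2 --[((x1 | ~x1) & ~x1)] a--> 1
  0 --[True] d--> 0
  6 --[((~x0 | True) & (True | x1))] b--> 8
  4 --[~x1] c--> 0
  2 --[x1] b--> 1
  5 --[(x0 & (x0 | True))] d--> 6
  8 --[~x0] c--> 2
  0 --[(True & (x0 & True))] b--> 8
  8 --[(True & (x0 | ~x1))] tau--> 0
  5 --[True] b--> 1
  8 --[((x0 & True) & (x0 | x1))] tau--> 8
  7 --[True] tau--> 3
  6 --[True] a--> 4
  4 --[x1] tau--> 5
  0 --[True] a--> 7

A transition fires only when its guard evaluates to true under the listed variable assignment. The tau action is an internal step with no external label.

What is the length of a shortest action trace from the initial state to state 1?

BFS to 1:
  depth 0: {0}
  depth 1: {7}
  depth 2: {3}
  depth 3: {2}
  depth 4: {1,4}
first hit 1 at d=4 via a·a·a·b

Answer: 4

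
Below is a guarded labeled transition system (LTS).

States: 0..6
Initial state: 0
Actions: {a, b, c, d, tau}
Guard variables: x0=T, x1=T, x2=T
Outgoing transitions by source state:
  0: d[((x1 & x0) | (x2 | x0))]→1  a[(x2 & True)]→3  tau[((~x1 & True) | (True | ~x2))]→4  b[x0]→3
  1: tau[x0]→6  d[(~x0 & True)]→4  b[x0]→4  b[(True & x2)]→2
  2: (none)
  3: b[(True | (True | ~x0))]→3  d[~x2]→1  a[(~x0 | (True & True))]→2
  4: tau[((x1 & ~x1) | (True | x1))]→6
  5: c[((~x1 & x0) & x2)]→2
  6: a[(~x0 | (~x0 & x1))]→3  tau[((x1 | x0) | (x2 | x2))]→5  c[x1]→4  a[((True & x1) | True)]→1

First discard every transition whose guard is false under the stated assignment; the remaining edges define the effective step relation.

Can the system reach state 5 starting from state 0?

Answer: REACHABLE

Analysis:
Guard filter leaves 13 enabled edge(s).
depth 0: {0}
depth 1: {1,3,4}  cumulative {0,1,3,4}
depth 2: {2,6}  cumulative {0,1,2,3,4,6}
depth 3: {5}  cumulative {0,1,2,3,4,5,6}
R = {0,1,2,3,4,5,6}
Path to 5: d·tau·tau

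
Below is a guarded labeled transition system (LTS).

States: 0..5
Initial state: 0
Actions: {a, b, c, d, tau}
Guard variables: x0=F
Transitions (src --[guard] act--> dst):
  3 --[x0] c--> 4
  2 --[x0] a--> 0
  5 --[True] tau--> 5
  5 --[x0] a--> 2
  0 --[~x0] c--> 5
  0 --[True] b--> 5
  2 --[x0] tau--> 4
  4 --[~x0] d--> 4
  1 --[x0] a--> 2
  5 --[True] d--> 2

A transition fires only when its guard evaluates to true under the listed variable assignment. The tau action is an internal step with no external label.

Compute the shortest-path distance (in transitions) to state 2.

Answer: 2

Trace:
Layered search for 2:
  Layer 0: {0}
  Layer 1: {5}
  Layer 2: {2}
2 enters at depth 2; path b·d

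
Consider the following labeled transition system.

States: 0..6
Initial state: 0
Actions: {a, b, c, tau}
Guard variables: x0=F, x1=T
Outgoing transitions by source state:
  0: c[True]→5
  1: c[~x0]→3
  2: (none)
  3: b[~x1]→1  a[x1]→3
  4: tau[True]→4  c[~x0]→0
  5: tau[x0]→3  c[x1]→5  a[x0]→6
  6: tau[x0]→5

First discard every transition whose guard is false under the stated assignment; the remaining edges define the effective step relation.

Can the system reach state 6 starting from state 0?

After dropping false guards: 6 live edges.
L0 = {0}
L1 = {5}  cumulative {0,5}
Reachable = {0,5}

Answer: UNREACHABLE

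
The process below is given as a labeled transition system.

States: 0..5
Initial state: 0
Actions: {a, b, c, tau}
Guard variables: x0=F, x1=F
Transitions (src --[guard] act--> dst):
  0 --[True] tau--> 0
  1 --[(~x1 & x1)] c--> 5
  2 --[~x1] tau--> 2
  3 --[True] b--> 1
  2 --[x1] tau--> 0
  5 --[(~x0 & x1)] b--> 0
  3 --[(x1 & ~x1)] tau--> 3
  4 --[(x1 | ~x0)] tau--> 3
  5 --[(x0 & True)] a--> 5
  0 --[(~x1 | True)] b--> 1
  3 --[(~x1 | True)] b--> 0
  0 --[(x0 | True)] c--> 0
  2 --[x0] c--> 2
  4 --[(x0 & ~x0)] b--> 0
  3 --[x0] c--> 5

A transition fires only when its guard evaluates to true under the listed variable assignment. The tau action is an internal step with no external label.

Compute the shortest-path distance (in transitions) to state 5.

BFS to 5:
  Layer 0: {0}
  Layer 1: {1}
5 never appears.

Answer: UNREACHABLE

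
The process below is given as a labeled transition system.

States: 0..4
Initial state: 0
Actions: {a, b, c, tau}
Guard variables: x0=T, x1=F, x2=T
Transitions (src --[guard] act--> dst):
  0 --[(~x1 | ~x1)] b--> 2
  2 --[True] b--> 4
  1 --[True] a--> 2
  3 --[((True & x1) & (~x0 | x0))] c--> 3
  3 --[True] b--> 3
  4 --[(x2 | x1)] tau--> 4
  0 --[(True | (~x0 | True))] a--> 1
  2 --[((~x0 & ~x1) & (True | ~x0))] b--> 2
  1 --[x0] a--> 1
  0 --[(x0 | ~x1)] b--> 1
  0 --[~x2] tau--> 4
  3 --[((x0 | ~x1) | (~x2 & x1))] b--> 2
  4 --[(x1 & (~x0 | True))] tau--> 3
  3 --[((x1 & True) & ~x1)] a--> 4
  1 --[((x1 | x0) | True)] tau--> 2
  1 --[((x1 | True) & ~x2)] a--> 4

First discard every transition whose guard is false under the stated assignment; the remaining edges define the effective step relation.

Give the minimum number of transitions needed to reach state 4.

Answer: 2

Trace:
BFS to 4:
  Layer 0: {0}
  Layer 1: {1,2}
  Layer 2: {4}
depth(4)=2, e.g. b·b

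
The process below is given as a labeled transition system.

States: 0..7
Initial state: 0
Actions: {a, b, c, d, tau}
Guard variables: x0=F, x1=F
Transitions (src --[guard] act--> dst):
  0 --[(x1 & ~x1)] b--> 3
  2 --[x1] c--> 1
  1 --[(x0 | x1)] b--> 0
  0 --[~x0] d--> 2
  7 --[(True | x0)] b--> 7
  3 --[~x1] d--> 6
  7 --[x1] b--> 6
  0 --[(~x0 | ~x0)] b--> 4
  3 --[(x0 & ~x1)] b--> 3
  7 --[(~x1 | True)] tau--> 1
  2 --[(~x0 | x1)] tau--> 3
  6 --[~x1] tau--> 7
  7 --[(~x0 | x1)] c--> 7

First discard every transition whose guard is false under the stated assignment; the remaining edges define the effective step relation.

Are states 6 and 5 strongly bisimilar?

Answer: NOT BISIMILAR

Trace:
Compute ~ classes (split until stable):
  round 0: {{0,1,2,3,4,5,6,7}}
  round 1: {{0},{1,4,5},{2,6},{3},{7}}
  round 2: {{0},{1,4,5},{2},{3},{6},{7}}
Fixed point at round 3; 6 class(es).
class of 6: {6}; class of 5: {1,4,5}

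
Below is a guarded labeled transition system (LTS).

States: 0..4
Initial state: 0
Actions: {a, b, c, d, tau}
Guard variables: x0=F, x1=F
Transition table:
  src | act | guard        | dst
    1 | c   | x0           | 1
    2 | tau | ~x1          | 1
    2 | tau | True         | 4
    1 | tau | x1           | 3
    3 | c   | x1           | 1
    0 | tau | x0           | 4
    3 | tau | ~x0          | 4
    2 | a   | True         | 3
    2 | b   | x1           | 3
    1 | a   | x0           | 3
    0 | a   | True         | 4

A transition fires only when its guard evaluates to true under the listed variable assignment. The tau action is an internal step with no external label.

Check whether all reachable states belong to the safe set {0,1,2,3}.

Answer: INVARIANT VIOLATED at state 4

Trace:
Allowed set {0,1,2,3}
Reachable = {0,4}
  0: ✓
  4: VIOLATES
witness against invariant: a → 4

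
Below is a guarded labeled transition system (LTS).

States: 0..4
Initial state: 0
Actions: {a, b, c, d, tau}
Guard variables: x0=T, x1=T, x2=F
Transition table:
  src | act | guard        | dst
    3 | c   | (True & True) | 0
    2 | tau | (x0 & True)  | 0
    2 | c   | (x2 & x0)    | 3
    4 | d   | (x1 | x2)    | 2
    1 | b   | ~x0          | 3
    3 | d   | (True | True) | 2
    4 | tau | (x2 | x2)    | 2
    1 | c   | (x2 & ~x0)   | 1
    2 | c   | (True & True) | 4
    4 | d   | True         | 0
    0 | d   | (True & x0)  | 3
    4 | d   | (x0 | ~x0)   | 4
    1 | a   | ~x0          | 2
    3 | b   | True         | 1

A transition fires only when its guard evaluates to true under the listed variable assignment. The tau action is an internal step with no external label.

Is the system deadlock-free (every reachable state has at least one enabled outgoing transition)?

Answer: DEADLOCK at state 1

Analysis:
Reach set: {0,1,2,3,4}
  0: d→3  [deg 1]
  1: ∅  [no exit]
  2: c→4  tau→0  [deg 2]
  3: b→1  c→0  d→2  [deg 3]
  4: d→0  d→2  d→4  [deg 3]
witness 1: d·b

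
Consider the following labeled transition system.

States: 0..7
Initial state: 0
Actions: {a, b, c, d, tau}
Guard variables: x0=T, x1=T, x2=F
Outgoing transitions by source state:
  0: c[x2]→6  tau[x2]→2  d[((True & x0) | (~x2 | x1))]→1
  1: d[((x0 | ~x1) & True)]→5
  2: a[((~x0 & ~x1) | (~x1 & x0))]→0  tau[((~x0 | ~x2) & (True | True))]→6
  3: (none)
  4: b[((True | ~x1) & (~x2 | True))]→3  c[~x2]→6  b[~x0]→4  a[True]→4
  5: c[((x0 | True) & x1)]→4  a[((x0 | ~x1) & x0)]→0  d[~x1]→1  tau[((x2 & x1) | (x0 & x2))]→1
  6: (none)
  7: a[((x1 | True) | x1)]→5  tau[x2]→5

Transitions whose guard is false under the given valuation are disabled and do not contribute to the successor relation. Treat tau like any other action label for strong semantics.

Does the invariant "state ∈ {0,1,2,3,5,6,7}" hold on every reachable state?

Inv-set: {0,1,2,3,5,6,7}
Reachable = {0,1,3,4,5,6}
  0: ok
  1: ok
  3: ok
  4: VIOLATES
  5: ok
  6: ok
counterexample path to 4: d·d·c

Answer: INVARIANT VIOLATED at state 4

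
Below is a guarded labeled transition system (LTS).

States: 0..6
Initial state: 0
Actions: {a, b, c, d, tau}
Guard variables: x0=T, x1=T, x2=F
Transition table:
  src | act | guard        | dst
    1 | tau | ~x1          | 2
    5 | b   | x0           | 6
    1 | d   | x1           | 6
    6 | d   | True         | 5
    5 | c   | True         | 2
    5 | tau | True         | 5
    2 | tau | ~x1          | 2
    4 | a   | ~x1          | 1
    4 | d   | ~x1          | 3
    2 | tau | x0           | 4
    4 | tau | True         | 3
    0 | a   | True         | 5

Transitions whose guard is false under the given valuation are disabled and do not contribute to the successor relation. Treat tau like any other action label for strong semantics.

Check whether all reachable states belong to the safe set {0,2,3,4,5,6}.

Inv-set: {0,2,3,4,5,6}
R = {0,2,3,4,5,6}
  0: ✓
  2: ✓
  3: ✓
  4: ✓
  5: ✓
  6: ✓

Answer: INVARIANT HOLDS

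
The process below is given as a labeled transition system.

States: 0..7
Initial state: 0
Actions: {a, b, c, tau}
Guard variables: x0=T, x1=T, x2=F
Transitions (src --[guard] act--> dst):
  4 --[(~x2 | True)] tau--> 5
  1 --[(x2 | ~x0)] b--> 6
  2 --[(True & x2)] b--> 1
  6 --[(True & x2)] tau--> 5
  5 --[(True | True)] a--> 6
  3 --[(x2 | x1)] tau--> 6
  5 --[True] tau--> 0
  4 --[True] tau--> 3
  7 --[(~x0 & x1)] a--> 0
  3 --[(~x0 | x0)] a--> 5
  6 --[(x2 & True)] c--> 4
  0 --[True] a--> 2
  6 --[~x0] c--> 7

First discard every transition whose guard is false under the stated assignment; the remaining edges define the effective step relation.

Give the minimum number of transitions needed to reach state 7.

Answer: UNREACHABLE

Trace:
Layered search for 7:
  Layer 0: {0}
  Layer 1: {2}
7 never appears.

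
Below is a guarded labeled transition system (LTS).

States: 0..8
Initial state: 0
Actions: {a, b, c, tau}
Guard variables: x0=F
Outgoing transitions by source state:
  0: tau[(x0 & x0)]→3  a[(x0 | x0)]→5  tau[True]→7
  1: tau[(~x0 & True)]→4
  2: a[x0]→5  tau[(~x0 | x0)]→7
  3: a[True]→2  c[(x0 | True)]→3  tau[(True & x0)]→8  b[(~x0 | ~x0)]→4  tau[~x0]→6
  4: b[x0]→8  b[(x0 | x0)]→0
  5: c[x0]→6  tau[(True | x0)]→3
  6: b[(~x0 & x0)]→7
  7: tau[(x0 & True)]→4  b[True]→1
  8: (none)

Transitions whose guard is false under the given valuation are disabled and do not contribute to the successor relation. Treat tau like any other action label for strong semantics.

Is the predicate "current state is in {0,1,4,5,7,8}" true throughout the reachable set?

Inv-set: {0,1,4,5,7,8}
Reachable = {0,1,4,7}
  0: ✓
  1: ✓
  4: ✓
  7: ✓

Answer: INVARIANT HOLDS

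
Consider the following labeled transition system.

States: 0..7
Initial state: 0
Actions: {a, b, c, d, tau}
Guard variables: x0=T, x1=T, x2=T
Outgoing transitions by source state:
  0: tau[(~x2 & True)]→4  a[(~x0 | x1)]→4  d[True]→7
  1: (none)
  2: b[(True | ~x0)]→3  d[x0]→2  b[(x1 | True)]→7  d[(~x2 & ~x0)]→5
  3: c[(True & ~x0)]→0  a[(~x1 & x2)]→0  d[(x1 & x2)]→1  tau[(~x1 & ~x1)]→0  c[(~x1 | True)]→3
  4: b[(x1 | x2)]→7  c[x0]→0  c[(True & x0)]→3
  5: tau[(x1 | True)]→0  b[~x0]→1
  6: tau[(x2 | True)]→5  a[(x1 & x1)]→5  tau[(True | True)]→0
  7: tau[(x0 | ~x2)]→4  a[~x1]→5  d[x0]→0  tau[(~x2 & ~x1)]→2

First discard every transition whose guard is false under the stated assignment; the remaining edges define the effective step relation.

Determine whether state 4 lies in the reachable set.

Answer: REACHABLE

Working:
Guard filter leaves 16 enabled edge(s).
depth 0: {0}
depth 1: {4,7}  cumulative {0,4,7}
depth 2: {3}  cumulative {0,3,4,7}
depth 3: {1}  cumulative {0,1,3,4,7}
R = {0,1,3,4,7}
witness 4: a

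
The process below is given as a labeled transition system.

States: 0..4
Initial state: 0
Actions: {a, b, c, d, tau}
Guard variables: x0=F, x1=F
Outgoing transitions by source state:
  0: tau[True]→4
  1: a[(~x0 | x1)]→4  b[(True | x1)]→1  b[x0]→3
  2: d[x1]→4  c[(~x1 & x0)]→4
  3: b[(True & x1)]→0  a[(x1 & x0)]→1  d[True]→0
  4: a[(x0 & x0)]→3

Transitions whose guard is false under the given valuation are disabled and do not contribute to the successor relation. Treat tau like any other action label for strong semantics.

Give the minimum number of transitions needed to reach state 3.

BFS to 3:
  L0 = {0}
  L1 = {4}
3 never appears.

Answer: UNREACHABLE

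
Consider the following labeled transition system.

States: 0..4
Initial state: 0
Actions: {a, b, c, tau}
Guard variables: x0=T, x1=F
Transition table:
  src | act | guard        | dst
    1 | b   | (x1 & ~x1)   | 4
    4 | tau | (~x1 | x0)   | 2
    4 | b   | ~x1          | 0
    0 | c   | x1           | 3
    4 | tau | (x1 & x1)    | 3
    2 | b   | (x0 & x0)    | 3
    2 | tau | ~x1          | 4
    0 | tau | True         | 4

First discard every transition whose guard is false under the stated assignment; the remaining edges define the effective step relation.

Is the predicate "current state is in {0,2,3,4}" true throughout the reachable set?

Answer: INVARIANT HOLDS

Trace:
Allowed set {0,2,3,4}
Reachable = {0,2,3,4}
  0: ✓
  2: ✓
  3: ✓
  4: ✓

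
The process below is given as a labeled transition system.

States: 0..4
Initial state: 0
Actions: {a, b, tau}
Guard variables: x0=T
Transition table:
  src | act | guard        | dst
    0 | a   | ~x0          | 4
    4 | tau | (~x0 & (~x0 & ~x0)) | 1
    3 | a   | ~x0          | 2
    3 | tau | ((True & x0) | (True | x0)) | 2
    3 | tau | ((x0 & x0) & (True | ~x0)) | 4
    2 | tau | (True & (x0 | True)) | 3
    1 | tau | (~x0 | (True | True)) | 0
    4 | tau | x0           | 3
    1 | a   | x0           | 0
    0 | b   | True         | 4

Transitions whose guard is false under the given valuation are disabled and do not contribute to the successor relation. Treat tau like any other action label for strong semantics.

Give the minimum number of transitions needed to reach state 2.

Breadth-first toward 2:
  depth 0: {0}
  depth 1: {4}
  depth 2: {3}
  depth 3: {2}
2 enters at depth 3; path b·tau·tau

Answer: 3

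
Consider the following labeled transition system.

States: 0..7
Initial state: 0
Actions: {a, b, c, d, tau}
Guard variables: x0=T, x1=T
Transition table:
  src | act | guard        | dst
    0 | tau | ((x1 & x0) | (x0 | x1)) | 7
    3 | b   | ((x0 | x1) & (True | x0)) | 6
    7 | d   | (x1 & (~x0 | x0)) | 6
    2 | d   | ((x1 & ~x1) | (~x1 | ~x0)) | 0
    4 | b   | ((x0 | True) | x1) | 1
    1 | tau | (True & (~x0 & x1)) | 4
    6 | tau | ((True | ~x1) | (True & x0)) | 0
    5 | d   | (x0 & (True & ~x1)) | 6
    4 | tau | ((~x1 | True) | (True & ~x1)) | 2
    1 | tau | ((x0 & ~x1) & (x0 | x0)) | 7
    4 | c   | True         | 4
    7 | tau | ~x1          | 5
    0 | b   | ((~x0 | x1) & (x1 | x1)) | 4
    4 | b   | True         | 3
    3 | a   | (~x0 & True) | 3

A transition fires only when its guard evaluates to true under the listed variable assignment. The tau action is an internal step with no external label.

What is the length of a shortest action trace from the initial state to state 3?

Answer: 2

Analysis:
Layered search for 3:
  Layer 0: {0}
  Layer 1: {4,7}
  Layer 2: {1,2,3,6}
first hit 3 at d=2 via b·b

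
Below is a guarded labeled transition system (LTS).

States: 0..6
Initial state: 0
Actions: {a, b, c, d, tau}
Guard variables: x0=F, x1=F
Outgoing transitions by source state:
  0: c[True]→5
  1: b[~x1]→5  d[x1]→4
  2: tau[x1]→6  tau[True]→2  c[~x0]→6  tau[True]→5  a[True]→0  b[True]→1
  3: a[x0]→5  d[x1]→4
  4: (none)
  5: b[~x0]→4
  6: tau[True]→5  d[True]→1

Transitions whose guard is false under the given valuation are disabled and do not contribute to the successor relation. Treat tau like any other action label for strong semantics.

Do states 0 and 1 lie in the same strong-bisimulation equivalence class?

Answer: NOT BISIMILAR

Trace:
Bisimulation quotient by refinement:
  P[0] = {{0,1,2,3,4,5,6}}
  P[1] = {{0},{1,5},{2},{3,4},{6}}
  P[2] = {{0},{1},{2},{3,4},{5},{6}}
Fixed point at round 3; 6 class(es).
class of 0: {0}; class of 1: {1}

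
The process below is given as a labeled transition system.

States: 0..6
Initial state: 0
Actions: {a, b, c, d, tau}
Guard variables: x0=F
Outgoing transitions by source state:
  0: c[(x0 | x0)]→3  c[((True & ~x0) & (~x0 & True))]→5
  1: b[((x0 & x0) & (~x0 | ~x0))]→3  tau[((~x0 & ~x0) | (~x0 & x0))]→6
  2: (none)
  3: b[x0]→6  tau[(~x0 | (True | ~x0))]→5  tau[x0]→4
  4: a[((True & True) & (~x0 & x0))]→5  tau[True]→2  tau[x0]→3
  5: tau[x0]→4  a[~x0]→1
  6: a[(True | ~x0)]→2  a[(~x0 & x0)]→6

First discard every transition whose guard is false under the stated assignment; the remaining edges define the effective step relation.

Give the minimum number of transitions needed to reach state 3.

Answer: UNREACHABLE

Analysis:
Breadth-first toward 3:
  depth 0: {0}
  depth 1: {5}
  depth 2: {1}
  depth 3: {6}
  depth 4: {2}
3 never appears.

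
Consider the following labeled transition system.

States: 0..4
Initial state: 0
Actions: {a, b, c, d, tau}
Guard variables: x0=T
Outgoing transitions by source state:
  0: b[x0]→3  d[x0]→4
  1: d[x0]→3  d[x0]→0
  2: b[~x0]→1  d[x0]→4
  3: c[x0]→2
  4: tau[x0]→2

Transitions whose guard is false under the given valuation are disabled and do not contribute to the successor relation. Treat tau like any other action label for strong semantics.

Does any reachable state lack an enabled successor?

R = {0,2,3,4}
  0: b→3  d→4  [2 exit(s)]
  2: d→4  [1 exit(s)]
  3: c→2  [1 exit(s)]
  4: tau→2  [1 exit(s)]

Answer: DEADLOCK-FREE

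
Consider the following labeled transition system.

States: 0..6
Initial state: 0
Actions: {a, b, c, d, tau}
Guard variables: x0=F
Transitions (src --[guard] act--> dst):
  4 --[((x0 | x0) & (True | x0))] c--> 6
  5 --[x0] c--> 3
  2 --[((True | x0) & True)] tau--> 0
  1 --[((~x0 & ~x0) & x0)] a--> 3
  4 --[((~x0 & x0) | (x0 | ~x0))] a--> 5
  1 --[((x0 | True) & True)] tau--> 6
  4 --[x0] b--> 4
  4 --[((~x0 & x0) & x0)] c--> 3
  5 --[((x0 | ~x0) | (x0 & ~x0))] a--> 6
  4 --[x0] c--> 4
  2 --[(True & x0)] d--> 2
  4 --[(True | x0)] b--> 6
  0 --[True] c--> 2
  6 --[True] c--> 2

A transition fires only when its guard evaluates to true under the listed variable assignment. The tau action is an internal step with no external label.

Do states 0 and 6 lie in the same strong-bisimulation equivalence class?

Compute ~ classes (split until stable):
  round 0: {{0,1,2,3,4,5,6}}
  round 1: {{0,6},{1,2},{3},{4},{5}}
stable after 2 split(s): 5 block(s)
class of 0: {0,6}; class of 6: {0,6}

Answer: BISIMILAR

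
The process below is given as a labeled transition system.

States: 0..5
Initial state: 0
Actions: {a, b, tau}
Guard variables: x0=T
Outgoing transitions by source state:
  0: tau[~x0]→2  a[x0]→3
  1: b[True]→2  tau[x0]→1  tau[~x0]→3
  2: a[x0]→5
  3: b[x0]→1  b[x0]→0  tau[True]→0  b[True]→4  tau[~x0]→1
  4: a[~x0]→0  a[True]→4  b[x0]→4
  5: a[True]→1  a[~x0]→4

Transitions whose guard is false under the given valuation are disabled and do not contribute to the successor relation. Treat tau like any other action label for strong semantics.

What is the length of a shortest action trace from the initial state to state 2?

Answer: 3

Trace:
Layered search for 2:
  depth 0: {0}
  depth 1: {3}
  depth 2: {1,4}
  depth 3: {2}
depth(2)=3, e.g. a·b·b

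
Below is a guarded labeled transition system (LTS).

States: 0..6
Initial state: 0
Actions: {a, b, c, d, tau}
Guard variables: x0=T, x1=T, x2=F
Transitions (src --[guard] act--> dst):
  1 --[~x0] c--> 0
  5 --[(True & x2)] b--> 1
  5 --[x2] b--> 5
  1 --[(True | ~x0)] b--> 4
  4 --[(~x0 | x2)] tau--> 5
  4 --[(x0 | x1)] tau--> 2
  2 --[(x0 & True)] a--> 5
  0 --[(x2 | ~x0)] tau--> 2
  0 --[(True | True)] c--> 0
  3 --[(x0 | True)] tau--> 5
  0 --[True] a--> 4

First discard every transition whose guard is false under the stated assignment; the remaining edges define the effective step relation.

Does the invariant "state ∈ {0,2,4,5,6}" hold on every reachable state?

Answer: INVARIANT HOLDS

Working:
Allowed set {0,2,4,5,6}
Reach set: {0,2,4,5}
  0: ok
  2: ok
  4: ok
  5: ok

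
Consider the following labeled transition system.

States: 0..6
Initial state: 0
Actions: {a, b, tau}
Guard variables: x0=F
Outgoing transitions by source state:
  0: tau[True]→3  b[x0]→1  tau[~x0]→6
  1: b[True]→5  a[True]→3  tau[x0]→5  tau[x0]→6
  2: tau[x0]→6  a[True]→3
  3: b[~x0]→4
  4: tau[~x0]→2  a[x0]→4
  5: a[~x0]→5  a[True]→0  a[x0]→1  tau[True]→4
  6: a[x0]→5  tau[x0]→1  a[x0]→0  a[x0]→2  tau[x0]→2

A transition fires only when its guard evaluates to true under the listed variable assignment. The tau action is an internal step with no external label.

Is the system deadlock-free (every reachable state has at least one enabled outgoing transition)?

Answer: DEADLOCK at state 6

Trace:
Reach set: {0,2,3,4,6}
  0: tau→3  tau→6  [2 exit(s)]
  2: a→3  [1 exit(s)]
  3: b→4  [1 exit(s)]
  4: tau→2  [1 exit(s)]
  6: ∅  [STUCK]
trace reaching 6: tau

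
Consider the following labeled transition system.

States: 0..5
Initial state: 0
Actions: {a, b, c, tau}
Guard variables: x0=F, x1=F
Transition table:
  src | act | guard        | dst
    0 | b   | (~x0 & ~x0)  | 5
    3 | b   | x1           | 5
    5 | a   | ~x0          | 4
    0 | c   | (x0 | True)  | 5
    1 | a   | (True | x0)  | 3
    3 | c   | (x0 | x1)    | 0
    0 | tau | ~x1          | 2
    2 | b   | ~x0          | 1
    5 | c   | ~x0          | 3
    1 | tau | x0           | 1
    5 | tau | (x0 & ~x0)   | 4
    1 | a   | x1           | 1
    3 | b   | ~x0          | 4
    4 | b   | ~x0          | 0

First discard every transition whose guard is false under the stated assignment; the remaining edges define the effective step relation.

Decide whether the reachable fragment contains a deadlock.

R = {0,1,2,3,4,5}
  0: b→5  c→5  tau→2  [3 out]
  1: a→3  [1 out]
  2: b→1  [1 out]
  3: b→4  [1 out]
  4: b→0  [1 out]
  5: a→4  c→3  [2 out]

Answer: DEADLOCK-FREE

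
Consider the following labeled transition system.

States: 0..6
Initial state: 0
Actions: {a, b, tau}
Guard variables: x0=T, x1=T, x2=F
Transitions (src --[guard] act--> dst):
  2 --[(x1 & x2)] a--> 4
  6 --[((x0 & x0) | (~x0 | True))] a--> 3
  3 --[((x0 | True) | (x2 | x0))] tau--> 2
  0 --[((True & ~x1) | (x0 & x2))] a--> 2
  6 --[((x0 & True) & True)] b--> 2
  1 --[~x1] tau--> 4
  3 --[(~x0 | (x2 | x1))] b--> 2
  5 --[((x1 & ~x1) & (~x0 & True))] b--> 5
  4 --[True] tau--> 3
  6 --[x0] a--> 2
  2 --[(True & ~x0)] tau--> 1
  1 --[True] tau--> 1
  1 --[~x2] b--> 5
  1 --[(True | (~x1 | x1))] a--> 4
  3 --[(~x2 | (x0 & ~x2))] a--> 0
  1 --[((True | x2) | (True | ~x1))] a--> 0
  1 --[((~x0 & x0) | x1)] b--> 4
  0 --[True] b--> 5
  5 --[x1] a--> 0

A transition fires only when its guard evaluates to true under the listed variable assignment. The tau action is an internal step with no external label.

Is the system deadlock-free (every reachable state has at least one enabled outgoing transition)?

Answer: DEADLOCK-FREE

Analysis:
Reach set: {0,5}
  0: b→5  [deg 1]
  5: a→0  [deg 1]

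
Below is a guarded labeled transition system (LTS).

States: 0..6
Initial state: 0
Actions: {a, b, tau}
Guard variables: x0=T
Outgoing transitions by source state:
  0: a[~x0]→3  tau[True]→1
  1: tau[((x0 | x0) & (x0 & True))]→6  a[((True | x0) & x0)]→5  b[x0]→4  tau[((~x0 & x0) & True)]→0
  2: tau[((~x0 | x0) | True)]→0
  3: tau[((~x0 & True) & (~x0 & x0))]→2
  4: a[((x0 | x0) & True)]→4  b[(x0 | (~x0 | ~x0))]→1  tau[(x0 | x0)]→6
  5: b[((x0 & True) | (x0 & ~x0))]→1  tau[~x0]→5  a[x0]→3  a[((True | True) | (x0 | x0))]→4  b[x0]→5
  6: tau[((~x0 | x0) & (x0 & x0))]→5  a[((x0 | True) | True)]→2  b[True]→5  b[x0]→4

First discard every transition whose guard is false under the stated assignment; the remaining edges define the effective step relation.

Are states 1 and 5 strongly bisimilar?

Answer: NOT BISIMILAR

Working:
Bisimulation quotient by refinement:
  π0 = {{0,1,2,3,4,5,6}}
  π1 = {{0,2},{1,4,6},{3},{5}}
  π2 = {{0},{1},{2},{3},{4},{5},{6}}
7 equivalence class(es) (converged in 3)
[1]={1}  [5]={5}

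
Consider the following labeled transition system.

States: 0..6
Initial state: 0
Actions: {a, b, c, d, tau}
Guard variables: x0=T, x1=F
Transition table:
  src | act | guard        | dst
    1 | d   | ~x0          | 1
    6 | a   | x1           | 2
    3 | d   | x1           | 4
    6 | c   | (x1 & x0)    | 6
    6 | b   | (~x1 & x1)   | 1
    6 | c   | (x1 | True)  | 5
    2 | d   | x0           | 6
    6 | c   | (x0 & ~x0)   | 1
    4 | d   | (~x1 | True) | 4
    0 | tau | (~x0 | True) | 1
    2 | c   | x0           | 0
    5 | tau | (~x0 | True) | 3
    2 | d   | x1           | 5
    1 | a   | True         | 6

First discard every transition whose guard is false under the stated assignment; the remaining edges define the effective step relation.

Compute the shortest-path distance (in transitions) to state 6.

Answer: 2

Trace:
Breadth-first toward 6:
  depth 0: {0}
  depth 1: {1}
  depth 2: {6}
first hit 6 at d=2 via tau·a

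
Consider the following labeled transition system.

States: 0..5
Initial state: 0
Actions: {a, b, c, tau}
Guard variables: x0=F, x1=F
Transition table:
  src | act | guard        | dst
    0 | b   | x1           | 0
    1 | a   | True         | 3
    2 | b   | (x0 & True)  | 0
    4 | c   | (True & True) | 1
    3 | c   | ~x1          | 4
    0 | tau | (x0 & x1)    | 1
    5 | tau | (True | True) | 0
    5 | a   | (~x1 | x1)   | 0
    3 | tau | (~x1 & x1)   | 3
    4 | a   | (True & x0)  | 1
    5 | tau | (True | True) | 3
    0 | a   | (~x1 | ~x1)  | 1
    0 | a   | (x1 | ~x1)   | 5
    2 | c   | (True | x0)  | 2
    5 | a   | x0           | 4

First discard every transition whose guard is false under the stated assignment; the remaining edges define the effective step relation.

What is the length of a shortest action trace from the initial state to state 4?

Answer: 3

Working:
Breadth-first toward 4:
  L0 = {0}
  L1 = {1,5}
  L2 = {3}
  L3 = {4}
depth(4)=3, e.g. a·a·c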